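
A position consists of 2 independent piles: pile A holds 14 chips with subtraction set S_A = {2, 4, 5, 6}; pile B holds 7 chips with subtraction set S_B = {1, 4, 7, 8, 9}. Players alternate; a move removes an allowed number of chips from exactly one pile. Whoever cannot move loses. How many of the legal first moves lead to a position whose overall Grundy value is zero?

1

Pile A, S = {2, 4, 5, 6}:
G(0) = 0
G(1) = mex{} = 0
G(2) = mex{0} = 1
G(3) = mex{0} = 1
G(4) = mex{1,0} = 2
G(5) = mex{1,0,0} = 2
G(6) = mex{2,1,0,0} = 3
G(7) = mex{2,1,1,0} = 3
G(8) = mex{3,2,1,1} = 0
G(9) = mex{3,2,2,1} = 0
G(10) = mex{0,3,2,2} = 1
G(11) = mex{0,3,3,2} = 1
G(12) = mex{1,0,3,3} = 2
G(13) = mex{1,0,0,3} = 2
G(14) = mex{2,1,0,0} = 3
G_A(14) = 3.
Pile B, S = {1, 4, 7, 8, 9}:
n : 0 1 2 3 4 5 6 7
G : 0 1 0 1 2 0 1 2
G_B(7) = 2.
Combined Grundy value = 3 ⊕ 2 = 1.
A winning move leaves total XOR = 0, i.e. changes one component's Grundy value g to g ⊕ X where X is the current total.
Pile A: need g' = 3⊕1 = 2. Options: 14−2→G=2, 14−4→G=1, 14−5→G=0, 14−6→G=0. Hits: 1.
Pile B: need g' = 2⊕1 = 3. Options: 7−1→G=1, 7−4→G=1, 7−7→G=0. Hits: 0.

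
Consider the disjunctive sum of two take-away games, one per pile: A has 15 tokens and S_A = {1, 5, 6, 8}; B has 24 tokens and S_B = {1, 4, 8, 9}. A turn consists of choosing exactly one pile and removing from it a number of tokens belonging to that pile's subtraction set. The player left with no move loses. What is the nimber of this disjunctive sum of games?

Pile A, S = {1, 5, 6, 8}:
G(0) = 0
G(1) = mex{0} = 1
G(2) = mex{1} = 0
G(3) = mex{0} = 1
G(4) = mex{1} = 0
G(5) = mex{0,0} = 1
G(6) = mex{1,1,0} = 2
G(7) = mex{2,0,1} = 3
G(8) = mex{3,1,0,0} = 2
G(9) = mex{2,0,1,1} = 3
G(10) = mex{3,1,0,0} = 2
G(11) = mex{2,2,1,1} = 0
G(12) = mex{0,3,2,0} = 1
G(13) = mex{1,2,3,1} = 0
G(14) = mex{0,3,2,2} = 1
G(15) = mex{1,2,3,3} = 0
G_A(15) = 0.
Pile B, S = {1, 4, 8, 9}:
G(0) = 0
G(1) = mex{0} = 1
G(2) = mex{1} = 0
G(3) = mex{0} = 1
G(4) = mex{1,0} = 2
G(5) = mex{2,1} = 0
G(6) = mex{0,0} = 1
G(7) = mex{1,1} = 0
G(8) = mex{0,2,0} = 1
G(9) = mex{1,0,1,0} = 2
G(10) = mex{2,1,0,1} = 3
G(11) = mex{3,0,1,0} = 2
G(12) = mex{2,1,2,1} = 0
G(13) = mex{0,2,0,2} = 1
G(14) = mex{1,3,1,0} = 2
G(15) = mex{2,2,0,1} = 3
G(16) = mex{3,0,1,0} = 2
G(17) = mex{2,1,2,1} = 0
G(18) = mex{0,2,3,2} = 1
G(19) = mex{1,3,2,3} = 0
G(20) = mex{0,2,0,2} = 1
G(21) = mex{1,0,1,0} = 2
G(22) = mex{2,1,2,1} = 0
G(23) = mex{0,0,3,2} = 1
G(24) = mex{1,1,2,3} = 0
G_B(24) = 0.
Combined Grundy value = 0 ⊕ 0 = 0.

0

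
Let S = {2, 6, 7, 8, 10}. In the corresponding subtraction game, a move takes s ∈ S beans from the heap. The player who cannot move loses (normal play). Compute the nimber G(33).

0

n :  0  1  2  3  4  5  6  7  8  9 10 11 12 13 14 15 16 17 18 19 20 21 22 23 24 25 26 27 28 29 30 31 32 33
G :  0  0  1  1  0  0  1  1  2  2  3  3  2  2  3  3  0  0  1  1  0  0  1  1  2  2  3  3  2  2  3  3  0  0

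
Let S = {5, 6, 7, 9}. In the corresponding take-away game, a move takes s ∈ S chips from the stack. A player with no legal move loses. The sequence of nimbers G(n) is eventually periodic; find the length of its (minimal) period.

14

n :  0  1  2  3  4  5  6  7  8  9 10 11 12 13 14 15 16 17 18 19 20 21 22 23 24 25 26 27 28 29
G :  0  0  0  0  0  1  1  1  1  1  2  2  2  2  0  0  0  0  0  1  1  1  1  1  2  2  2  2  0  0
G(n+14) = G(n) holds for n = 0,…,8 (a full window of length max(S) = 9), so the sequence is purely periodic with period 14.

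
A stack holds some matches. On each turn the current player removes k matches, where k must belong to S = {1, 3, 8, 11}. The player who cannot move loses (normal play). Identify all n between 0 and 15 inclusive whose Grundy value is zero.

G(0) = 0
G(1) = mex{0} = 1
G(2) = mex{1} = 0
G(3) = mex{0,0} = 1
G(4) = mex{1,1} = 0
G(5) = mex{0,0} = 1
G(6) = mex{1,1} = 0
G(7) = mex{0,0} = 1
G(8) = mex{1,1,0} = 2
G(9) = mex{2,0,1} = 3
G(10) = mex{3,1,0} = 2
G(11) = mex{2,2,1,0} = 3
G(12) = mex{3,3,0,1} = 2
G(13) = mex{2,2,1,0} = 3
G(14) = mex{3,3,0,1} = 2
G(15) = mex{2,2,1,0} = 3
P-positions are exactly the n with G(n) = 0.

0, 2, 4, 6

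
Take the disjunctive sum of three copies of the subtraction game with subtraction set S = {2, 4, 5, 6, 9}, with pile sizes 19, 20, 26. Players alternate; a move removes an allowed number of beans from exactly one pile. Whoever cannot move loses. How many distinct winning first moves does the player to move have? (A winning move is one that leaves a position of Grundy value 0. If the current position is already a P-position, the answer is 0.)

6

All piles use S = {2, 4, 5, 6, 9}:
G(0) = 0
G(1) = mex{} = 0
G(2) = mex{0} = 1
G(3) = mex{0} = 1
G(4) = mex{1,0} = 2
G(5) = mex{1,0,0} = 2
G(6) = mex{2,1,0,0} = 3
G(7) = mex{2,1,1,0} = 3
G(8) = mex{3,2,1,1} = 0
G(9) = mex{3,2,2,1,0} = 4
G(10) = mex{0,3,2,2,0} = 1
G(11) = mex{4,3,3,2,1} = 0
G(12) = mex{1,0,3,3,1} = 2
G(13) = mex{0,4,0,3,2} = 1
G(14) = mex{2,1,4,0,2} = 3
G(15) = mex{1,0,1,4,3} = 2
G(16) = mex{3,2,0,1,3} = 4
G(17) = mex{2,1,2,0,0} = 3
G(18) = mex{4,3,1,2,4} = 0
G(19) = mex{3,2,3,1,1} = 0
G(20) = mex{0,4,2,3,0} = 1
G(21) = mex{0,3,4,2,2} = 1
G(22) = mex{1,0,3,4,1} = 2
G(23) = mex{1,0,0,3,3} = 2
G(24) = mex{2,1,0,0,2} = 3
G(25) = mex{2,1,1,0,4} = 3
G(26) = mex{3,2,1,1,3} = 0
Pile A: G(19) = 0.
Pile B: G(20) = 1.
Pile C: G(26) = 0.
Combined Grundy value = 0 ⊕ 1 ⊕ 0 = 1.
A winning move leaves total XOR = 0, i.e. changes one component's Grundy value g to g ⊕ X where X is the current total.
Pile A: need g' = 0⊕1 = 1. Options: 19−2→G=3, 19−4→G=2, 19−5→G=3, 19−6→G=1, 19−9→G=1. Hits: 2.
Pile B: need g' = 1⊕1 = 0. Options: 20−2→G=0, 20−4→G=4, 20−5→G=2, 20−6→G=3, 20−9→G=0. Hits: 2.
Pile C: need g' = 0⊕1 = 1. Options: 26−2→G=3, 26−4→G=2, 26−5→G=1, 26−6→G=1, 26−9→G=3. Hits: 2.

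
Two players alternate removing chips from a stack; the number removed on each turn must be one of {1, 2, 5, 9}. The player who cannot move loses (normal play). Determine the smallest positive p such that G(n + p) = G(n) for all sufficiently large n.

10

n :  0  1  2  3  4  5  6  7  8  9 10 11 12 13 14 15 16 17 18 19 20 21
G :  0  1  2  0  1  2  0  1  2  3  0  1  2  0  1  2  0  1  2  3  0  1
G(n+10) = G(n) holds for n = 0,…,8 (a full window of length max(S) = 9), so the sequence is purely periodic with period 10.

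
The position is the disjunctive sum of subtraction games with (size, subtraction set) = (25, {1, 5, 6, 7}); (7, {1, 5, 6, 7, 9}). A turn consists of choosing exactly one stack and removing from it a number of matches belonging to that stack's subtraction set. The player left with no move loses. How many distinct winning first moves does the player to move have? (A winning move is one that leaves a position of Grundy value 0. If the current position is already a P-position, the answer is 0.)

Stack A, S = {1, 5, 6, 7}:
n :  0  1  2  3  4  5  6  7  8  9 10 11 12 13 14 15 16 17 18 19 20 21 22 23 24 25
G :  0  1  0  1  0  1  2  3  2  3  2  3  0  1  0  1  0  1  2  3  2  3  2  3  0  1
G_A(25) = 1.
Stack B, S = {1, 5, 6, 7, 9}:
n : 0 1 2 3 4 5 6 7
G : 0 1 0 1 0 1 2 3
G_B(7) = 3.
Combined Grundy value = 1 ⊕ 3 = 2.
A winning move leaves total XOR = 0, i.e. changes one component's Grundy value g to g ⊕ X where X is the current total.
Stack A: need g' = 1⊕2 = 3. Options: 25−1→G=0, 25−5→G=2, 25−6→G=3, 25−7→G=2. Hits: 1.
Stack B: need g' = 3⊕2 = 1. Options: 7−1→G=2, 7−5→G=0, 7−6→G=1, 7−7→G=0. Hits: 1.

2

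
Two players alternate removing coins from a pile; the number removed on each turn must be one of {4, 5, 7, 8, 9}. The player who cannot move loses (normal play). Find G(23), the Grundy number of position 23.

G(0) = 0
G(1) = mex{} = 0
G(2) = mex{} = 0
G(3) = mex{} = 0
G(4) = mex{0} = 1
G(5) = mex{0,0} = 1
G(6) = mex{0,0} = 1
G(7) = mex{0,0,0} = 1
G(8) = mex{1,0,0,0} = 2
G(9) = mex{1,1,0,0,0} = 2
G(10) = mex{1,1,0,0,0} = 2
G(11) = mex{1,1,1,0,0} = 2
G(12) = mex{2,1,1,1,0} = 3
G(13) = mex{2,2,1,1,1} = 0
G(14) = mex{2,2,1,1,1} = 0
G(15) = mex{2,2,2,1,1} = 0
G(16) = mex{3,2,2,2,1} = 0
G(17) = mex{0,3,2,2,2} = 1
G(18) = mex{0,0,2,2,2} = 1
G(19) = mex{0,0,3,2,2} = 1
G(20) = mex{0,0,0,3,2} = 1
G(21) = mex{1,0,0,0,3} = 2
G(22) = mex{1,1,0,0,0} = 2
G(23) = mex{1,1,0,0,0} = 2

2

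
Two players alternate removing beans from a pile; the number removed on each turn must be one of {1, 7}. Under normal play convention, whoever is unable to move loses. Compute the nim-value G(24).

0

G(0) = 0
G(1) = mex{0} = 1
G(2) = mex{1} = 0
G(3) = mex{0} = 1
G(4) = mex{1} = 0
G(5) = mex{0} = 1
G(6) = mex{1} = 0
G(7) = mex{0,0} = 1
G(8) = mex{1,1} = 0
G(9) = mex{0,0} = 1
G(10) = mex{1,1} = 0
G(11) = mex{0,0} = 1
G(12) = mex{1,1} = 0
G(13) = mex{0,0} = 1
G(14) = mex{1,1} = 0
G(15) = mex{0,0} = 1
G(16) = mex{1,1} = 0
G(17) = mex{0,0} = 1
G(18) = mex{1,1} = 0
G(19) = mex{0,0} = 1
G(20) = mex{1,1} = 0
G(21) = mex{0,0} = 1
G(22) = mex{1,1} = 0
G(23) = mex{0,0} = 1
G(24) = mex{1,1} = 0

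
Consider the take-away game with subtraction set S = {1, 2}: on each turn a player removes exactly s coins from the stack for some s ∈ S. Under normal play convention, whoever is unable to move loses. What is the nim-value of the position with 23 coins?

2

n :  0  1  2  3  4  5  6  7  8  9 10 11 12 13 14 15 16 17 18 19 20 21 22 23
G :  0  1  2  0  1  2  0  1  2  0  1  2  0  1  2  0  1  2  0  1  2  0  1  2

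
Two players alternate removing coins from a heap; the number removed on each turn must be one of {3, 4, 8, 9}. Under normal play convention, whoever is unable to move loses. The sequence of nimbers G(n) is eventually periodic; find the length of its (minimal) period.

12

G(0) = 0
G(1) = mex{} = 0
G(2) = mex{} = 0
G(3) = mex{0} = 1
G(4) = mex{0,0} = 1
G(5) = mex{0,0} = 1
G(6) = mex{1,0} = 2
G(7) = mex{1,1} = 0
G(8) = mex{1,1,0} = 2
G(9) = mex{2,1,0,0} = 3
G(10) = mex{0,2,0,0} = 1
G(11) = mex{2,0,1,0} = 3
G(12) = mex{3,2,1,1} = 0
G(13) = mex{1,3,1,1} = 0
G(14) = mex{3,1,2,1} = 0
G(15) = mex{0,3,0,2} = 1
G(16) = mex{0,0,2,0} = 1
G(17) = mex{0,0,3,2} = 1
G(18) = mex{1,0,1,3} = 2
G(19) = mex{1,1,3,1} = 0
G(20) = mex{1,1,0,3} = 2
G(21) = mex{2,1,0,0} = 3
G(22) = mex{0,2,0,0} = 1
G(23) = mex{2,0,1,0} = 3
G(24) = mex{3,2,1,1} = 0
G(25) = mex{1,3,1,1} = 0
G(n+12) = G(n) holds for n = 0,…,8 (a full window of length max(S) = 9), so the sequence is purely periodic with period 12.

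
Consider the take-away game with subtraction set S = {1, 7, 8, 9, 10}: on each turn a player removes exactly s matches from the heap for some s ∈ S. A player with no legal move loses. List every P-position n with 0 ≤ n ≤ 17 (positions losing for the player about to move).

G(0) = 0
G(1) = mex{0} = 1
G(2) = mex{1} = 0
G(3) = mex{0} = 1
G(4) = mex{1} = 0
G(5) = mex{0} = 1
G(6) = mex{1} = 0
G(7) = mex{0,0} = 1
G(8) = mex{1,1,0} = 2
G(9) = mex{2,0,1,0} = 3
G(10) = mex{3,1,0,1,0} = 2
G(11) = mex{2,0,1,0,1} = 3
G(12) = mex{3,1,0,1,0} = 2
G(13) = mex{2,0,1,0,1} = 3
G(14) = mex{3,1,0,1,0} = 2
G(15) = mex{2,2,1,0,1} = 3
G(16) = mex{3,3,2,1,0} = 4
G(17) = mex{4,2,3,2,1} = 0
P-positions are exactly the n with G(n) = 0.

0, 2, 4, 6, 17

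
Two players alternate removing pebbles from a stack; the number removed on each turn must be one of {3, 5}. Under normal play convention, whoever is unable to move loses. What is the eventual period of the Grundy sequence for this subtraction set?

G(0) = 0
G(1) = mex{} = 0
G(2) = mex{} = 0
G(3) = mex{0} = 1
G(4) = mex{0} = 1
G(5) = mex{0,0} = 1
G(6) = mex{1,0} = 2
G(7) = mex{1,0} = 2
G(8) = mex{1,1} = 0
G(9) = mex{2,1} = 0
G(10) = mex{2,1} = 0
G(11) = mex{0,2} = 1
G(12) = mex{0,2} = 1
G(13) = mex{0,0} = 1
G(14) = mex{1,0} = 2
G(15) = mex{1,0} = 2
G(16) = mex{1,1} = 0
G(17) = mex{2,1} = 0
G(n+8) = G(n) holds for n = 0,…,4 (a full window of length max(S) = 5), so the sequence is purely periodic with period 8.

8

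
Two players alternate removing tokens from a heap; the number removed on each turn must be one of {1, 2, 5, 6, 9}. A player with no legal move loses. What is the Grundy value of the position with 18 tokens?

1

n :  0  1  2  3  4  5  6  7  8  9 10 11 12 13 14 15 16 17 18
G :  0  1  2  0  1  2  3  0  1  2  0  1  2  3  0  1  2  0  1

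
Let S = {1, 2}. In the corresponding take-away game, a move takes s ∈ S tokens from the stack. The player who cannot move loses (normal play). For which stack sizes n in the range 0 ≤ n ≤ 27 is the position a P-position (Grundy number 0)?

0, 3, 6, 9, 12, 15, 18, 21, 24, 27

G(0) = 0
G(1) = mex{0} = 1
G(2) = mex{1,0} = 2
G(3) = mex{2,1} = 0
G(4) = mex{0,2} = 1
G(5) = mex{1,0} = 2
G(6) = mex{2,1} = 0
G(7) = mex{0,2} = 1
G(8) = mex{1,0} = 2
G(9) = mex{2,1} = 0
G(10) = mex{0,2} = 1
G(11) = mex{1,0} = 2
G(12) = mex{2,1} = 0
G(13) = mex{0,2} = 1
G(14) = mex{1,0} = 2
G(15) = mex{2,1} = 0
G(16) = mex{0,2} = 1
G(17) = mex{1,0} = 2
G(18) = mex{2,1} = 0
G(19) = mex{0,2} = 1
G(20) = mex{1,0} = 2
G(21) = mex{2,1} = 0
G(22) = mex{0,2} = 1
G(23) = mex{1,0} = 2
G(24) = mex{2,1} = 0
G(25) = mex{0,2} = 1
G(26) = mex{1,0} = 2
G(27) = mex{2,1} = 0
P-positions are exactly the n with G(n) = 0.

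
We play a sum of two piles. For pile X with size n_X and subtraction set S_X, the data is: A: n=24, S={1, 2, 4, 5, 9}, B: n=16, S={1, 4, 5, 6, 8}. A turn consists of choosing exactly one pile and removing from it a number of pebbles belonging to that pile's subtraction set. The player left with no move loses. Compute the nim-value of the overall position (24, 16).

6

Pile A, S = {1, 2, 4, 5, 9}:
G(0) = 0
G(1) = mex{0} = 1
G(2) = mex{1,0} = 2
G(3) = mex{2,1} = 0
G(4) = mex{0,2,0} = 1
G(5) = mex{1,0,1,0} = 2
G(6) = mex{2,1,2,1} = 0
G(7) = mex{0,2,0,2} = 1
G(8) = mex{1,0,1,0} = 2
G(9) = mex{2,1,2,1,0} = 3
G(10) = mex{3,2,0,2,1} = 4
G(11) = mex{4,3,1,0,2} = 5
G(12) = mex{5,4,2,1,0} = 3
G(13) = mex{3,5,3,2,1} = 0
G(14) = mex{0,3,4,3,2} = 1
G(15) = mex{1,0,5,4,0} = 2
G(16) = mex{2,1,3,5,1} = 0
G(17) = mex{0,2,0,3,2} = 1
G(18) = mex{1,0,1,0,3} = 2
G(19) = mex{2,1,2,1,4} = 0
G(20) = mex{0,2,0,2,5} = 1
G(21) = mex{1,0,1,0,3} = 2
G(22) = mex{2,1,2,1,0} = 3
G(23) = mex{3,2,0,2,1} = 4
G(24) = mex{4,3,1,0,2} = 5
G_A(24) = 5.
Pile B, S = {1, 4, 5, 6, 8}:
G(0) = 0
G(1) = mex{0} = 1
G(2) = mex{1} = 0
G(3) = mex{0} = 1
G(4) = mex{1,0} = 2
G(5) = mex{2,1,0} = 3
G(6) = mex{3,0,1,0} = 2
G(7) = mex{2,1,0,1} = 3
G(8) = mex{3,2,1,0,0} = 4
G(9) = mex{4,3,2,1,1} = 0
G(10) = mex{0,2,3,2,0} = 1
G(11) = mex{1,3,2,3,1} = 0
G(12) = mex{0,4,3,2,2} = 1
G(13) = mex{1,0,4,3,3} = 2
G(14) = mex{2,1,0,4,2} = 3
G(15) = mex{3,0,1,0,3} = 2
G(16) = mex{2,1,0,1,4} = 3
G_B(16) = 3.
Combined Grundy value = 5 ⊕ 3 = 6.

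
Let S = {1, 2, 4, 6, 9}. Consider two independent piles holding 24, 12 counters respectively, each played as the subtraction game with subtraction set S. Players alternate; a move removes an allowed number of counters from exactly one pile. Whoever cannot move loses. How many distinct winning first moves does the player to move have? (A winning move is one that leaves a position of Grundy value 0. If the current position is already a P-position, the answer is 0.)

4

All piles use S = {1, 2, 4, 6, 9}:
G(0) = 0
G(1) = mex{0} = 1
G(2) = mex{1,0} = 2
G(3) = mex{2,1} = 0
G(4) = mex{0,2,0} = 1
G(5) = mex{1,0,1} = 2
G(6) = mex{2,1,2,0} = 3
G(7) = mex{3,2,0,1} = 4
G(8) = mex{4,3,1,2} = 0
G(9) = mex{0,4,2,0,0} = 1
G(10) = mex{1,0,3,1,1} = 2
G(11) = mex{2,1,4,2,2} = 0
G(12) = mex{0,2,0,3,0} = 1
G(13) = mex{1,0,1,4,1} = 2
G(14) = mex{2,1,2,0,2} = 3
G(15) = mex{3,2,0,1,3} = 4
G(16) = mex{4,3,1,2,4} = 0
G(17) = mex{0,4,2,0,0} = 1
G(18) = mex{1,0,3,1,1} = 2
G(19) = mex{2,1,4,2,2} = 0
G(20) = mex{0,2,0,3,0} = 1
G(21) = mex{1,0,1,4,1} = 2
G(22) = mex{2,1,2,0,2} = 3
G(23) = mex{3,2,0,1,3} = 4
G(24) = mex{4,3,1,2,4} = 0
Pile A: G(24) = 0.
Pile B: G(12) = 1.
Combined Grundy value = 0 ⊕ 1 = 1.
A winning move leaves total XOR = 0, i.e. changes one component's Grundy value g to g ⊕ X where X is the current total.
Pile A: need g' = 0⊕1 = 1. Options: 24−1→G=4, 24−2→G=3, 24−4→G=1, 24−6→G=2, 24−9→G=4. Hits: 1.
Pile B: need g' = 1⊕1 = 0. Options: 12−1→G=0, 12−2→G=2, 12−4→G=0, 12−6→G=3, 12−9→G=0. Hits: 3.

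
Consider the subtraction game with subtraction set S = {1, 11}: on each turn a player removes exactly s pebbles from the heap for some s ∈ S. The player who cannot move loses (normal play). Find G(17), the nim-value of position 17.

1

n :  0  1  2  3  4  5  6  7  8  9 10 11 12 13 14 15 16 17
G :  0  1  0  1  0  1  0  1  0  1  0  1  0  1  0  1  0  1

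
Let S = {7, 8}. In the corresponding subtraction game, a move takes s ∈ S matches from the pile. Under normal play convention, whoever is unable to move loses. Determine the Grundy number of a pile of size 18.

0

n :  0  1  2  3  4  5  6  7  8  9 10 11 12 13 14 15 16 17 18
G :  0  0  0  0  0  0  0  1  1  1  1  1  1  1  2  0  0  0  0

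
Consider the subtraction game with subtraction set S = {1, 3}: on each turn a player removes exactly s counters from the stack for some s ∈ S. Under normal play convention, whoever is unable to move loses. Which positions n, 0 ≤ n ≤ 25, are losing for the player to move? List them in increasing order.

G(0) = 0
G(1) = mex{0} = 1
G(2) = mex{1} = 0
G(3) = mex{0,0} = 1
G(4) = mex{1,1} = 0
G(5) = mex{0,0} = 1
G(6) = mex{1,1} = 0
G(7) = mex{0,0} = 1
G(8) = mex{1,1} = 0
G(9) = mex{0,0} = 1
G(10) = mex{1,1} = 0
G(11) = mex{0,0} = 1
G(12) = mex{1,1} = 0
G(13) = mex{0,0} = 1
G(14) = mex{1,1} = 0
G(15) = mex{0,0} = 1
G(16) = mex{1,1} = 0
G(17) = mex{0,0} = 1
G(18) = mex{1,1} = 0
G(19) = mex{0,0} = 1
G(20) = mex{1,1} = 0
G(21) = mex{0,0} = 1
G(22) = mex{1,1} = 0
G(23) = mex{0,0} = 1
G(24) = mex{1,1} = 0
G(25) = mex{0,0} = 1
P-positions are exactly the n with G(n) = 0.

0, 2, 4, 6, 8, 10, 12, 14, 16, 18, 20, 22, 24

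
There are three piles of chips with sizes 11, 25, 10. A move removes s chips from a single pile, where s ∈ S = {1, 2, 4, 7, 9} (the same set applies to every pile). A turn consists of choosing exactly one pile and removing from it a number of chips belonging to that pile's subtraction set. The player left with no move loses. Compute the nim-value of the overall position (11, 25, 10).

4

All piles use S = {1, 2, 4, 7, 9}:
n :  0  1  2  3  4  5  6  7  8  9 10 11 12 13 14 15 16 17 18 19 20 21 22 23 24 25
G :  0  1  2  0  1  2  0  1  2  3  4  0  1  2  0  1  2  0  1  2  3  4  0  1  2  0
Pile A: G(11) = 0.
Pile B: G(25) = 0.
Pile C: G(10) = 4.
Combined Grundy value = 0 ⊕ 0 ⊕ 4 = 4.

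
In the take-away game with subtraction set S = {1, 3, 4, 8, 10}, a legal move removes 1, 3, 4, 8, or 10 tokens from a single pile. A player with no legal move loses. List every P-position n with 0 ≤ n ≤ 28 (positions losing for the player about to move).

n :  0  1  2  3  4  5  6  7  8  9 10 11 12 13 14 15 16 17 18 19 20 21 22 23 24 25 26 27 28
G :  0  1  0  1  2  3  2  0  1  0  1  2  3  2  0  1  0  1  2  3  2  0  1  0  1  2  3  2  0
P-positions are exactly the n with G(n) = 0.

0, 2, 7, 9, 14, 16, 21, 23, 28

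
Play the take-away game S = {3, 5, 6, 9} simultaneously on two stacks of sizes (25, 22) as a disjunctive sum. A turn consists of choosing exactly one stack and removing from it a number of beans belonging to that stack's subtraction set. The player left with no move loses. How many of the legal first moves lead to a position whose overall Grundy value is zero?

All stacks use S = {3, 5, 6, 9}:
G(0) = 0
G(1) = mex{} = 0
G(2) = mex{} = 0
G(3) = mex{0} = 1
G(4) = mex{0} = 1
G(5) = mex{0,0} = 1
G(6) = mex{1,0,0} = 2
G(7) = mex{1,0,0} = 2
G(8) = mex{1,1,0} = 2
G(9) = mex{2,1,1,0} = 3
G(10) = mex{2,1,1,0} = 3
G(11) = mex{2,2,1,0} = 3
G(12) = mex{3,2,2,1} = 0
G(13) = mex{3,2,2,1} = 0
G(14) = mex{3,3,2,1} = 0
G(15) = mex{0,3,3,2} = 1
G(16) = mex{0,3,3,2} = 1
G(17) = mex{0,0,3,2} = 1
G(18) = mex{1,0,0,3} = 2
G(19) = mex{1,0,0,3} = 2
G(20) = mex{1,1,0,3} = 2
G(21) = mex{2,1,1,0} = 3
G(22) = mex{2,1,1,0} = 3
G(23) = mex{2,2,1,0} = 3
G(24) = mex{3,2,2,1} = 0
G(25) = mex{3,2,2,1} = 0
Stack A: G(25) = 0.
Stack B: G(22) = 3.
Combined Grundy value = 0 ⊕ 3 = 3.
A winning move leaves total XOR = 0, i.e. changes one component's Grundy value g to g ⊕ X where X is the current total.
Stack A: need g' = 0⊕3 = 3. Options: 25−3→G=3, 25−5→G=2, 25−6→G=2, 25−9→G=1. Hits: 1.
Stack B: need g' = 3⊕3 = 0. Options: 22−3→G=2, 22−5→G=1, 22−6→G=1, 22−9→G=0. Hits: 1.

2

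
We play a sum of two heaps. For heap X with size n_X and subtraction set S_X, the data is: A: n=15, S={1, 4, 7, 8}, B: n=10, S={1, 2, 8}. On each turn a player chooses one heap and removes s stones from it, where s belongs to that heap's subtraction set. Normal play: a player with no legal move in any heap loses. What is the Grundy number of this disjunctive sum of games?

0

Heap A, S = {1, 4, 7, 8}:
n :  0  1  2  3  4  5  6  7  8  9 10 11 12 13 14 15
G :  0  1  0  1  2  0  1  2  3  2  3  0  1  3  0  1
G_A(15) = 1.
Heap B, S = {1, 2, 8}:
G(0) = 0
G(1) = mex{0} = 1
G(2) = mex{1,0} = 2
G(3) = mex{2,1} = 0
G(4) = mex{0,2} = 1
G(5) = mex{1,0} = 2
G(6) = mex{2,1} = 0
G(7) = mex{0,2} = 1
G(8) = mex{1,0,0} = 2
G(9) = mex{2,1,1} = 0
G(10) = mex{0,2,2} = 1
G_B(10) = 1.
Combined Grundy value = 1 ⊕ 1 = 0.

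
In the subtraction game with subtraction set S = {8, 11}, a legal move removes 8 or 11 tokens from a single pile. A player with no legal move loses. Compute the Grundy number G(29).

n :  0  1  2  3  4  5  6  7  8  9 10 11 12 13 14 15 16 17 18 19 20 21 22 23 24 25 26 27 28 29
G :  0  0  0  0  0  0  0  0  1  1  1  1  1  1  1  1  2  2  2  0  0  0  0  0  0  0  0  1  1  1

1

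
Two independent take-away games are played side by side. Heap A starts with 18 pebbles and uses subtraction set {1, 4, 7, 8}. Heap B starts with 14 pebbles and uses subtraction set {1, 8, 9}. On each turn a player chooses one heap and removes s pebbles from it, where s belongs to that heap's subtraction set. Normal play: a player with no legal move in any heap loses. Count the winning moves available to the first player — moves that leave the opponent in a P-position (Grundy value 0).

0

Heap A, S = {1, 4, 7, 8}:
n :  0  1  2  3  4  5  6  7  8  9 10 11 12 13 14 15 16 17 18
G :  0  1  0  1  2  0  1  2  3  2  3  0  1  3  0  1  0  1  2
G_A(18) = 2.
Heap B, S = {1, 8, 9}:
n :  0  1  2  3  4  5  6  7  8  9 10 11 12 13 14
G :  0  1  0  1  0  1  0  1  2  3  2  3  2  3  2
G_B(14) = 2.
Combined Grundy value = 2 ⊕ 2 = 0.
A winning move leaves total XOR = 0, i.e. changes one component's Grundy value g to g ⊕ X where X is the current total.
Heap A: target g' = 2⊕0 = 2, but every legal move changes the Grundy value (mex property), so 0 moves.
Heap B: target g' = 2⊕0 = 2, but every legal move changes the Grundy value (mex property), so 0 moves.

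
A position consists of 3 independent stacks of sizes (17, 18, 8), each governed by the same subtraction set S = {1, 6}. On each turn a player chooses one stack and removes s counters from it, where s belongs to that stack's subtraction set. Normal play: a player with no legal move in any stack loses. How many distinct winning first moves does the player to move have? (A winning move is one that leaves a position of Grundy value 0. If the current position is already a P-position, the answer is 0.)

All stacks use S = {1, 6}:
n :  0  1  2  3  4  5  6  7  8  9 10 11 12 13 14 15 16 17 18
G :  0  1  0  1  0  1  2  0  1  0  1  0  1  2  0  1  0  1  0
Stack A: G(17) = 1.
Stack B: G(18) = 0.
Stack C: G(8) = 1.
Combined Grundy value = 1 ⊕ 0 ⊕ 1 = 0.
A winning move leaves total XOR = 0, i.e. changes one component's Grundy value g to g ⊕ X where X is the current total.
Stack A: target g' = 1⊕0 = 1, but every legal move changes the Grundy value (mex property), so 0 moves.
Stack B: target g' = 0⊕0 = 0, but every legal move changes the Grundy value (mex property), so 0 moves.
Stack C: target g' = 1⊕0 = 1, but every legal move changes the Grundy value (mex property), so 0 moves.

0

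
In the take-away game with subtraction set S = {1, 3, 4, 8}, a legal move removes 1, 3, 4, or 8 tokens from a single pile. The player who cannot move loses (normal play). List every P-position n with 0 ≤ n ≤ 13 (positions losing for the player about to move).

G(0) = 0
G(1) = mex{0} = 1
G(2) = mex{1} = 0
G(3) = mex{0,0} = 1
G(4) = mex{1,1,0} = 2
G(5) = mex{2,0,1} = 3
G(6) = mex{3,1,0} = 2
G(7) = mex{2,2,1} = 0
G(8) = mex{0,3,2,0} = 1
G(9) = mex{1,2,3,1} = 0
G(10) = mex{0,0,2,0} = 1
G(11) = mex{1,1,0,1} = 2
G(12) = mex{2,0,1,2} = 3
G(13) = mex{3,1,0,3} = 2
P-positions are exactly the n with G(n) = 0.

0, 2, 7, 9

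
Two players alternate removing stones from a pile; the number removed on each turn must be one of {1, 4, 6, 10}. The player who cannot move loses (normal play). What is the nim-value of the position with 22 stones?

1

n :  0  1  2  3  4  5  6  7  8  9 10 11 12 13 14 15 16 17 18 19 20 21 22
G :  0  1  0  1  2  0  1  0  1  2  3  2  3  4  0  1  0  1  2  0  1  0  1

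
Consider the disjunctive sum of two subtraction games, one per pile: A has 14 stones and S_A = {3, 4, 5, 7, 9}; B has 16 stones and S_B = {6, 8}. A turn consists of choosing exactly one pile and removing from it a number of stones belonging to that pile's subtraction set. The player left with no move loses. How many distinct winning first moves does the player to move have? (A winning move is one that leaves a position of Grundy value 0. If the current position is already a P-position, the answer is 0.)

Pile A, S = {3, 4, 5, 7, 9}:
n :  0  1  2  3  4  5  6  7  8  9 10 11 12 13 14
G :  0  0  0  1  1  1  2  2  2  3  3  3  0  0  0
G_A(14) = 0.
Pile B, S = {6, 8}:
G(0) = 0
G(1) = mex{} = 0
G(2) = mex{} = 0
G(3) = mex{} = 0
G(4) = mex{} = 0
G(5) = mex{} = 0
G(6) = mex{0} = 1
G(7) = mex{0} = 1
G(8) = mex{0,0} = 1
G(9) = mex{0,0} = 1
G(10) = mex{0,0} = 1
G(11) = mex{0,0} = 1
G(12) = mex{1,0} = 2
G(13) = mex{1,0} = 2
G(14) = mex{1,1} = 0
G(15) = mex{1,1} = 0
G(16) = mex{1,1} = 0
G_B(16) = 0.
Combined Grundy value = 0 ⊕ 0 = 0.
A winning move leaves total XOR = 0, i.e. changes one component's Grundy value g to g ⊕ X where X is the current total.
Pile A: target g' = 0⊕0 = 0, but every legal move changes the Grundy value (mex property), so 0 moves.
Pile B: target g' = 0⊕0 = 0, but every legal move changes the Grundy value (mex property), so 0 moves.

0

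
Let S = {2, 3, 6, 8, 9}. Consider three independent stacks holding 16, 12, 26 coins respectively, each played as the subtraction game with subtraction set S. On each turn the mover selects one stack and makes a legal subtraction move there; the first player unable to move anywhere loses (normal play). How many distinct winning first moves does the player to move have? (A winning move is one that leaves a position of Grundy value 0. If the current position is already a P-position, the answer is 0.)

All stacks use S = {2, 3, 6, 8, 9}:
n :  0  1  2  3  4  5  6  7  8  9 10 11 12 13 14 15 16 17 18 19 20 21 22 23 24 25 26
G :  0  0  1  1  2  0  3  1  2  2  3  3  0  4  1  5  0  0  1  1  2  2  3  3  4  2  5
Stack A: G(16) = 0.
Stack B: G(12) = 0.
Stack C: G(26) = 5.
Combined Grundy value = 0 ⊕ 0 ⊕ 5 = 5.
A winning move leaves total XOR = 0, i.e. changes one component's Grundy value g to g ⊕ X where X is the current total.
Stack A: need g' = 0⊕5 = 5. Options: 16−2→G=1, 16−3→G=4, 16−6→G=3, 16−8→G=2, 16−9→G=1. Hits: 0.
Stack B: need g' = 0⊕5 = 5. Options: 12−2→G=3, 12−3→G=2, 12−6→G=3, 12−8→G=2, 12−9→G=1. Hits: 0.
Stack C: need g' = 5⊕5 = 0. Options: 26−2→G=4, 26−3→G=3, 26−6→G=2, 26−8→G=1, 26−9→G=0. Hits: 1.

1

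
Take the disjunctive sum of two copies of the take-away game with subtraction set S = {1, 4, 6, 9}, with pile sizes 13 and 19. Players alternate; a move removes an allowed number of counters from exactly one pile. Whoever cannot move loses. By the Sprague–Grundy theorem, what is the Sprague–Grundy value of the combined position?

3

All piles use S = {1, 4, 6, 9}:
G(0) = 0
G(1) = mex{0} = 1
G(2) = mex{1} = 0
G(3) = mex{0} = 1
G(4) = mex{1,0} = 2
G(5) = mex{2,1} = 0
G(6) = mex{0,0,0} = 1
G(7) = mex{1,1,1} = 0
G(8) = mex{0,2,0} = 1
G(9) = mex{1,0,1,0} = 2
G(10) = mex{2,1,2,1} = 0
G(11) = mex{0,0,0,0} = 1
G(12) = mex{1,1,1,1} = 0
G(13) = mex{0,2,0,2} = 1
G(14) = mex{1,0,1,0} = 2
G(15) = mex{2,1,2,1} = 0
G(16) = mex{0,0,0,0} = 1
G(17) = mex{1,1,1,1} = 0
G(18) = mex{0,2,0,2} = 1
G(19) = mex{1,0,1,0} = 2
Pile A: G(13) = 1.
Pile B: G(19) = 2.
Combined Grundy value = 1 ⊕ 2 = 3.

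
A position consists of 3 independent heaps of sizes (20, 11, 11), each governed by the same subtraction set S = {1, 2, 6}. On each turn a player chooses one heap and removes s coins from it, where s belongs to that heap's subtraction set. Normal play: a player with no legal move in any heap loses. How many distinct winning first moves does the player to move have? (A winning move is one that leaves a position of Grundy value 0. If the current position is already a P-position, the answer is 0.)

5

All heaps use S = {1, 2, 6}:
n :  0  1  2  3  4  5  6  7  8  9 10 11 12 13 14 15 16 17 18 19 20
G :  0  1  2  0  1  2  3  0  1  2  0  1  2  3  0  1  2  0  1  2  3
Heap A: G(20) = 3.
Heap B: G(11) = 1.
Heap C: G(11) = 1.
Combined Grundy value = 3 ⊕ 1 ⊕ 1 = 3.
A winning move leaves total XOR = 0, i.e. changes one component's Grundy value g to g ⊕ X where X is the current total.
Heap A: need g' = 3⊕3 = 0. Options: 20−1→G=2, 20−2→G=1, 20−6→G=0. Hits: 1.
Heap B: need g' = 1⊕3 = 2. Options: 11−1→G=0, 11−2→G=2, 11−6→G=2. Hits: 2.
Heap C: need g' = 1⊕3 = 2. Options: 11−1→G=0, 11−2→G=2, 11−6→G=2. Hits: 2.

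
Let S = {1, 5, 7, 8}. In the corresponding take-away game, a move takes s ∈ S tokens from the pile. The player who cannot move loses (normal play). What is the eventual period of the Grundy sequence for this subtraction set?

15

n :  0  1  2  3  4  5  6  7  8  9 10 11 12 13 14 15 16 17 18 19 20 21 22 23 24 25 26 27 28 29 30 31
G :  0  1  0  1  0  1  0  1  2  3  2  3  2  3  2  0  1  0  1  0  1  0  1  2  3  2  3  2  3  2  0  1
G(n+15) = G(n) holds for n = 0,…,7 (a full window of length max(S) = 8), so the sequence is purely periodic with period 15.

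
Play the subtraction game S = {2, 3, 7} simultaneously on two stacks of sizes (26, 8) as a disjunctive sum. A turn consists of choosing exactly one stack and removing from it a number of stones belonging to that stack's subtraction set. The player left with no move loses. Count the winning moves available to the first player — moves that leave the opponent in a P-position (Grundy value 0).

4

All stacks use S = {2, 3, 7}:
n :  0  1  2  3  4  5  6  7  8  9 10 11 12 13 14 15 16 17 18 19 20 21 22 23 24 25 26
G :  0  0  1  1  2  0  0  1  1  2  0  0  1  1  2  0  0  1  1  2  0  0  1  1  2  0  0
Stack A: G(26) = 0.
Stack B: G(8) = 1.
Combined Grundy value = 0 ⊕ 1 = 1.
A winning move leaves total XOR = 0, i.e. changes one component's Grundy value g to g ⊕ X where X is the current total.
Stack A: need g' = 0⊕1 = 1. Options: 26−2→G=2, 26−3→G=1, 26−7→G=2. Hits: 1.
Stack B: need g' = 1⊕1 = 0. Options: 8−2→G=0, 8−3→G=0, 8−7→G=0. Hits: 3.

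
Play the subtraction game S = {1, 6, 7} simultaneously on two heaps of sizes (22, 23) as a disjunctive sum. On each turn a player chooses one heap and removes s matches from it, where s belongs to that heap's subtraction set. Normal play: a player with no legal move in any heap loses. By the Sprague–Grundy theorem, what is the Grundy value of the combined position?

1

All heaps use S = {1, 6, 7}:
G(0) = 0
G(1) = mex{0} = 1
G(2) = mex{1} = 0
G(3) = mex{0} = 1
G(4) = mex{1} = 0
G(5) = mex{0} = 1
G(6) = mex{1,0} = 2
G(7) = mex{2,1,0} = 3
G(8) = mex{3,0,1} = 2
G(9) = mex{2,1,0} = 3
G(10) = mex{3,0,1} = 2
G(11) = mex{2,1,0} = 3
G(12) = mex{3,2,1} = 0
G(13) = mex{0,3,2} = 1
G(14) = mex{1,2,3} = 0
G(15) = mex{0,3,2} = 1
G(16) = mex{1,2,3} = 0
G(17) = mex{0,3,2} = 1
G(18) = mex{1,0,3} = 2
G(19) = mex{2,1,0} = 3
G(20) = mex{3,0,1} = 2
G(21) = mex{2,1,0} = 3
G(22) = mex{3,0,1} = 2
G(23) = mex{2,1,0} = 3
Heap A: G(22) = 2.
Heap B: G(23) = 3.
Combined Grundy value = 2 ⊕ 3 = 1.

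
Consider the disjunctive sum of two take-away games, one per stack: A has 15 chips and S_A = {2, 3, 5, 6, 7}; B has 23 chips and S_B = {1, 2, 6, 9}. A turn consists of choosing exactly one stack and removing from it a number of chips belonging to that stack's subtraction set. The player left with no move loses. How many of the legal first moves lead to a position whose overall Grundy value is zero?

Stack A, S = {2, 3, 5, 6, 7}:
G(0) = 0
G(1) = mex{} = 0
G(2) = mex{0} = 1
G(3) = mex{0,0} = 1
G(4) = mex{1,0} = 2
G(5) = mex{1,1,0} = 2
G(6) = mex{2,1,0,0} = 3
G(7) = mex{2,2,1,0,0} = 3
G(8) = mex{3,2,1,1,0} = 4
G(9) = mex{3,3,2,1,1} = 0
G(10) = mex{4,3,2,2,1} = 0
G(11) = mex{0,4,3,2,2} = 1
G(12) = mex{0,0,3,3,2} = 1
G(13) = mex{1,0,4,3,3} = 2
G(14) = mex{1,1,0,4,3} = 2
G(15) = mex{2,1,0,0,4} = 3
G_A(15) = 3.
Stack B, S = {1, 2, 6, 9}:
G(0) = 0
G(1) = mex{0} = 1
G(2) = mex{1,0} = 2
G(3) = mex{2,1} = 0
G(4) = mex{0,2} = 1
G(5) = mex{1,0} = 2
G(6) = mex{2,1,0} = 3
G(7) = mex{3,2,1} = 0
G(8) = mex{0,3,2} = 1
G(9) = mex{1,0,0,0} = 2
G(10) = mex{2,1,1,1} = 0
G(11) = mex{0,2,2,2} = 1
G(12) = mex{1,0,3,0} = 2
G(13) = mex{2,1,0,1} = 3
G(14) = mex{3,2,1,2} = 0
G(15) = mex{0,3,2,3} = 1
G(16) = mex{1,0,0,0} = 2
G(17) = mex{2,1,1,1} = 0
G(18) = mex{0,2,2,2} = 1
G(19) = mex{1,0,3,0} = 2
G(20) = mex{2,1,0,1} = 3
G(21) = mex{3,2,1,2} = 0
G(22) = mex{0,3,2,3} = 1
G(23) = mex{1,0,0,0} = 2
G_B(23) = 2.
Combined Grundy value = 3 ⊕ 2 = 1.
A winning move leaves total XOR = 0, i.e. changes one component's Grundy value g to g ⊕ X where X is the current total.
Stack A: need g' = 3⊕1 = 2. Options: 15−2→G=2, 15−3→G=1, 15−5→G=0, 15−6→G=0, 15−7→G=4. Hits: 1.
Stack B: need g' = 2⊕1 = 3. Options: 23−1→G=1, 23−2→G=0, 23−6→G=0, 23−9→G=0. Hits: 0.

1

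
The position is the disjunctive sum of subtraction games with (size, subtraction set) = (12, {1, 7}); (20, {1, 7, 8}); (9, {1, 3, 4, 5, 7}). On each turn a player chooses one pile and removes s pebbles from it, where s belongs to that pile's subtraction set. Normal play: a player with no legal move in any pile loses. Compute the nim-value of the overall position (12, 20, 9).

0

Pile A, S = {1, 7}:
G(0) = 0
G(1) = mex{0} = 1
G(2) = mex{1} = 0
G(3) = mex{0} = 1
G(4) = mex{1} = 0
G(5) = mex{0} = 1
G(6) = mex{1} = 0
G(7) = mex{0,0} = 1
G(8) = mex{1,1} = 0
G(9) = mex{0,0} = 1
G(10) = mex{1,1} = 0
G(11) = mex{0,0} = 1
G(12) = mex{1,1} = 0
G_A(12) = 0.
Pile B, S = {1, 7, 8}:
n :  0  1  2  3  4  5  6  7  8  9 10 11 12 13 14 15 16 17 18 19 20
G :  0  1  0  1  0  1  0  1  2  3  2  3  2  3  2  0  1  0  1  0  1
G_B(20) = 1.
Pile C, S = {1, 3, 4, 5, 7}:
G(0) = 0
G(1) = mex{0} = 1
G(2) = mex{1} = 0
G(3) = mex{0,0} = 1
G(4) = mex{1,1,0} = 2
G(5) = mex{2,0,1,0} = 3
G(6) = mex{3,1,0,1} = 2
G(7) = mex{2,2,1,0,0} = 3
G(8) = mex{3,3,2,1,1} = 0
G(9) = mex{0,2,3,2,0} = 1
G_C(9) = 1.
Combined Grundy value = 0 ⊕ 1 ⊕ 1 = 0.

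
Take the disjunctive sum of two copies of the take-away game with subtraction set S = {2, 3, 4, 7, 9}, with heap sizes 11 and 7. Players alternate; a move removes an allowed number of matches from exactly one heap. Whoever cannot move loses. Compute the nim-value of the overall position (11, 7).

All heaps use S = {2, 3, 4, 7, 9}:
G(0) = 0
G(1) = mex{} = 0
G(2) = mex{0} = 1
G(3) = mex{0,0} = 1
G(4) = mex{1,0,0} = 2
G(5) = mex{1,1,0} = 2
G(6) = mex{2,1,1} = 0
G(7) = mex{2,2,1,0} = 3
G(8) = mex{0,2,2,0} = 1
G(9) = mex{3,0,2,1,0} = 4
G(10) = mex{1,3,0,1,0} = 2
G(11) = mex{4,1,3,2,1} = 0
Heap A: G(11) = 0.
Heap B: G(7) = 3.
Combined Grundy value = 0 ⊕ 3 = 3.

3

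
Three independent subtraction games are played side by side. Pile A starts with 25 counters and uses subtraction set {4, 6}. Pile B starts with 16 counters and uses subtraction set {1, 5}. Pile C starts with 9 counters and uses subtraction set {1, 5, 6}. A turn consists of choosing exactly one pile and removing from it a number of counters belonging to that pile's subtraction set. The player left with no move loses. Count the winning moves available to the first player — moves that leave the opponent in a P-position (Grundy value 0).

Pile A, S = {4, 6}:
n :  0  1  2  3  4  5  6  7  8  9 10 11 12 13 14 15 16 17 18 19 20 21 22 23 24 25
G :  0  0  0  0  1  1  1  1  2  2  0  0  0  0  1  1  1  1  2  2  0  0  0  0  1  1
G_A(25) = 1.
Pile B, S = {1, 5}:
n :  0  1  2  3  4  5  6  7  8  9 10 11 12 13 14 15 16
G :  0  1  0  1  0  1  0  1  0  1  0  1  0  1  0  1  0
G_B(16) = 0.
Pile C, S = {1, 5, 6}:
G(0) = 0
G(1) = mex{0} = 1
G(2) = mex{1} = 0
G(3) = mex{0} = 1
G(4) = mex{1} = 0
G(5) = mex{0,0} = 1
G(6) = mex{1,1,0} = 2
G(7) = mex{2,0,1} = 3
G(8) = mex{3,1,0} = 2
G(9) = mex{2,0,1} = 3
G_C(9) = 3.
Combined Grundy value = 1 ⊕ 0 ⊕ 3 = 2.
A winning move leaves total XOR = 0, i.e. changes one component's Grundy value g to g ⊕ X where X is the current total.
Pile A: need g' = 1⊕2 = 3. Options: 25−4→G=0, 25−6→G=2. Hits: 0.
Pile B: need g' = 0⊕2 = 2. Options: 16−1→G=1, 16−5→G=1. Hits: 0.
Pile C: need g' = 3⊕2 = 1. Options: 9−1→G=2, 9−5→G=0, 9−6→G=1. Hits: 1.

1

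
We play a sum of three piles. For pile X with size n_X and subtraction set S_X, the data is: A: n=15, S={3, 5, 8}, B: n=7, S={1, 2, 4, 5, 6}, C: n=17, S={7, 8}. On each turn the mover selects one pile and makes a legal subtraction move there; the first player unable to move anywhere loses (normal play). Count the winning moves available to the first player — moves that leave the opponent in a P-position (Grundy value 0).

Pile A, S = {3, 5, 8}:
n :  0  1  2  3  4  5  6  7  8  9 10 11 12 13 14 15
G :  0  0  0  1  1  1  2  2  2  3  3  0  0  0  1  1
G_A(15) = 1.
Pile B, S = {1, 2, 4, 5, 6}:
n : 0 1 2 3 4 5 6 7
G : 0 1 2 0 1 2 3 4
G_B(7) = 4.
Pile C, S = {7, 8}:
n :  0  1  2  3  4  5  6  7  8  9 10 11 12 13 14 15 16 17
G :  0  0  0  0  0  0  0  1  1  1  1  1  1  1  2  0  0  0
G_C(17) = 0.
Combined Grundy value = 1 ⊕ 4 ⊕ 0 = 5.
A winning move leaves total XOR = 0, i.e. changes one component's Grundy value g to g ⊕ X where X is the current total.
Pile A: need g' = 1⊕5 = 4. Options: 15−3→G=0, 15−5→G=3, 15−8→G=2. Hits: 0.
Pile B: need g' = 4⊕5 = 1. Options: 7−1→G=3, 7−2→G=2, 7−4→G=0, 7−5→G=2, 7−6→G=1. Hits: 1.
Pile C: need g' = 0⊕5 = 5. Options: 17−7→G=1, 17−8→G=1. Hits: 0.

1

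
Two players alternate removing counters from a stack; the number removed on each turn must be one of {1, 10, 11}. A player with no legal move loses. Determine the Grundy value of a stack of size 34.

2

n :  0  1  2  3  4  5  6  7  8  9 10 11 12 13 14 15 16 17 18 19 20 21 22 23 24 25 26 27 28 29 30 31 32 33 34
G :  0  1  0  1  0  1  0  1  0  1  2  3  2  3  2  3  2  3  2  3  0  1  0  1  0  1  0  1  0  1  2  3  2  3  2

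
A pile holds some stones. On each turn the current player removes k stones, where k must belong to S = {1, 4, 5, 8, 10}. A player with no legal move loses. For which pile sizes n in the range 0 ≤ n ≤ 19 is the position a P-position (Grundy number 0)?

G(0) = 0
G(1) = mex{0} = 1
G(2) = mex{1} = 0
G(3) = mex{0} = 1
G(4) = mex{1,0} = 2
G(5) = mex{2,1,0} = 3
G(6) = mex{3,0,1} = 2
G(7) = mex{2,1,0} = 3
G(8) = mex{3,2,1,0} = 4
G(9) = mex{4,3,2,1} = 0
G(10) = mex{0,2,3,0,0} = 1
G(11) = mex{1,3,2,1,1} = 0
G(12) = mex{0,4,3,2,0} = 1
G(13) = mex{1,0,4,3,1} = 2
G(14) = mex{2,1,0,2,2} = 3
G(15) = mex{3,0,1,3,3} = 2
G(16) = mex{2,1,0,4,2} = 3
G(17) = mex{3,2,1,0,3} = 4
G(18) = mex{4,3,2,1,4} = 0
G(19) = mex{0,2,3,0,0} = 1
P-positions are exactly the n with G(n) = 0.

0, 2, 9, 11, 18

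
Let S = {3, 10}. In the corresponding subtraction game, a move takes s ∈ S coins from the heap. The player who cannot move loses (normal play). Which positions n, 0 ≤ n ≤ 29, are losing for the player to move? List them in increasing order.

n :  0  1  2  3  4  5  6  7  8  9 10 11 12 13 14 15 16 17 18 19 20 21 22 23 24 25 26 27 28 29
G :  0  0  0  1  1  1  0  0  0  1  1  1  2  0  0  0  1  1  1  0  0  0  1  1  1  2  0  0  0  1
P-positions are exactly the n with G(n) = 0.

0, 1, 2, 6, 7, 8, 13, 14, 15, 19, 20, 21, 26, 27, 28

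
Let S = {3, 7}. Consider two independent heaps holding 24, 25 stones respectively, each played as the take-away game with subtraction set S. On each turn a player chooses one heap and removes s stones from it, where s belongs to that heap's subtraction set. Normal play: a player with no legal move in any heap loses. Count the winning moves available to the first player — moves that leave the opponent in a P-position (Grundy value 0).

0

All heaps use S = {3, 7}:
G(0) = 0
G(1) = mex{} = 0
G(2) = mex{} = 0
G(3) = mex{0} = 1
G(4) = mex{0} = 1
G(5) = mex{0} = 1
G(6) = mex{1} = 0
G(7) = mex{1,0} = 2
G(8) = mex{1,0} = 2
G(9) = mex{0,0} = 1
G(10) = mex{2,1} = 0
G(11) = mex{2,1} = 0
G(12) = mex{1,1} = 0
G(13) = mex{0,0} = 1
G(14) = mex{0,2} = 1
G(15) = mex{0,2} = 1
G(16) = mex{1,1} = 0
G(17) = mex{1,0} = 2
G(18) = mex{1,0} = 2
G(19) = mex{0,0} = 1
G(20) = mex{2,1} = 0
G(21) = mex{2,1} = 0
G(22) = mex{1,1} = 0
G(23) = mex{0,0} = 1
G(24) = mex{0,2} = 1
G(25) = mex{0,2} = 1
Heap A: G(24) = 1.
Heap B: G(25) = 1.
Combined Grundy value = 1 ⊕ 1 = 0.
A winning move leaves total XOR = 0, i.e. changes one component's Grundy value g to g ⊕ X where X is the current total.
Heap A: target g' = 1⊕0 = 1, but every legal move changes the Grundy value (mex property), so 0 moves.
Heap B: target g' = 1⊕0 = 1, but every legal move changes the Grundy value (mex property), so 0 moves.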